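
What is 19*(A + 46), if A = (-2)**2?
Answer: 950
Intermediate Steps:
A = 4
19*(A + 46) = 19*(4 + 46) = 19*50 = 950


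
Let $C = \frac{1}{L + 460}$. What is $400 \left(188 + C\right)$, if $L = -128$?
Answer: $\frac{6241700}{83} \approx 75201.0$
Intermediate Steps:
$C = \frac{1}{332}$ ($C = \frac{1}{-128 + 460} = \frac{1}{332} \approx 0.003012$)
$400 \left(188 + C\right) = 400 \left(188 + \frac{1}{332}\right) = 400 \cdot \frac{62417}{332} = \frac{6241700}{83}$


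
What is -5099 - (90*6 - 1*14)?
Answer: -5625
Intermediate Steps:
-5099 - (90*6 - 1*14) = -5099 - (540 - 14) = -5099 - 1*526 = -5099 - 526 = -5625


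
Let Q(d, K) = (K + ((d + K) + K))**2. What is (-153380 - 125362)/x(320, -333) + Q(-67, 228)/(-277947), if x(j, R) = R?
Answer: 8594303693/10284039 ≈ 835.69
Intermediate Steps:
Q(d, K) = (d + 3*K)**2 (Q(d, K) = (K + ((K + d) + K))**2 = (K + (d + 2*K))**2 = (d + 3*K)**2)
(-153380 - 125362)/x(320, -333) + Q(-67, 228)/(-277947) = (-153380 - 125362)/(-333) + (-67 + 3*228)**2/(-277947) = -278742*(-1/333) + (-67 + 684)**2*(-1/277947) = 92914/111 + 617**2*(-1/277947) = 92914/111 + 380689*(-1/277947) = 92914/111 - 380689/277947 = 8594303693/10284039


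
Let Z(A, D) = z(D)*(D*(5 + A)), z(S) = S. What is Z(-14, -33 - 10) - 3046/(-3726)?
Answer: -31000660/1863 ≈ -16640.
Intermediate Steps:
Z(A, D) = D**2*(5 + A) (Z(A, D) = D*(D*(5 + A)) = D**2*(5 + A))
Z(-14, -33 - 10) - 3046/(-3726) = (-33 - 10)**2*(5 - 14) - 3046/(-3726) = (-43)**2*(-9) - 3046*(-1/3726) = 1849*(-9) + 1523/1863 = -16641 + 1523/1863 = -31000660/1863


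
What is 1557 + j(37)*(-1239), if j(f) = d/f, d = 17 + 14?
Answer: 19200/37 ≈ 518.92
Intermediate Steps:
d = 31
j(f) = 31/f
1557 + j(37)*(-1239) = 1557 + (31/37)*(-1239) = 1557 - 38409/37 = 19200/37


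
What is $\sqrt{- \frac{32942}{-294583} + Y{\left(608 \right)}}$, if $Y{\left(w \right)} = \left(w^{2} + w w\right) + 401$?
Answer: $\frac{\sqrt{64193059034019267}}{294583} \approx 860.08$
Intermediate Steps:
$Y{\left(w \right)} = 401 + 2 w^{2}$ ($Y{\left(w \right)} = \left(w^{2} + w^{2}\right) + 401 = 2 w^{2} + 401 = 401 + 2 w^{2}$)
$\sqrt{- \frac{32942}{-294583} + Y{\left(608 \right)}} = \sqrt{- \frac{32942}{-294583} + \left(401 + 2 \cdot 608^{2}\right)} = \sqrt{\left(-32942\right) \left(- \frac{1}{294583}\right) + \left(401 + 2 \cdot 369664\right)} = \sqrt{\frac{32942}{294583} + \left(401 + 739328\right)} = \sqrt{\frac{32942}{294583} + 739729} = \sqrt{\frac{217911620949}{294583}} = \frac{\sqrt{64193059034019267}}{294583}$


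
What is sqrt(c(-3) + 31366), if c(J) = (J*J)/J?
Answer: sqrt(31363) ≈ 177.10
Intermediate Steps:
c(J) = J (c(J) = J**2/J = J)
sqrt(c(-3) + 31366) = sqrt(-3 + 31366) = sqrt(31363)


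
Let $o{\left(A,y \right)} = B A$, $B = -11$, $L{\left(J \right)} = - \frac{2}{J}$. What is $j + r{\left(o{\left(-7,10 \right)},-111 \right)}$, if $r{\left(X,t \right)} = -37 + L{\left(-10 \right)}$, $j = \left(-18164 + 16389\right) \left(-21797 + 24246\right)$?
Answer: $- \frac{21735059}{5} \approx -4.347 \cdot 10^{6}$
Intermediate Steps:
$j = -4346975$ ($j = \left(-1775\right) 2449 = -4346975$)
$o{\left(A,y \right)} = - 11 A$
$r{\left(X,t \right)} = - \frac{184}{5}$ ($r{\left(X,t \right)} = -37 - \frac{2}{-10} = -37 - - \frac{1}{5} = -37 + \frac{1}{5} = - \frac{184}{5}$)
$j + r{\left(o{\left(-7,10 \right)},-111 \right)} = -4346975 - \frac{184}{5} = - \frac{21735059}{5}$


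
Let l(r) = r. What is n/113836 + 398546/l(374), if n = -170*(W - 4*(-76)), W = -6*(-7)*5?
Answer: 5667025292/5321833 ≈ 1064.9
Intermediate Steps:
W = 210 (W = 42*5 = 210)
n = -87380 (n = -170*(210 - 4*(-76)) = -170*(210 + 304) = -170*514 = -87380)
n/113836 + 398546/l(374) = -87380/113836 + 398546/374 = -87380*1/113836 + 398546*(1/374) = -21845/28459 + 199273/187 = 5667025292/5321833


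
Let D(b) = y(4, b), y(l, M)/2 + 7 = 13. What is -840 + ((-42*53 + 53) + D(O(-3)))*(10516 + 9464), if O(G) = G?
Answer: -43177620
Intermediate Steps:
y(l, M) = 12 (y(l, M) = -14 + 2*13 = -14 + 26 = 12)
D(b) = 12
-840 + ((-42*53 + 53) + D(O(-3)))*(10516 + 9464) = -840 + ((-42*53 + 53) + 12)*(10516 + 9464) = -840 + ((-2226 + 53) + 12)*19980 = -840 + (-2173 + 12)*19980 = -840 - 2161*19980 = -840 - 43176780 = -43177620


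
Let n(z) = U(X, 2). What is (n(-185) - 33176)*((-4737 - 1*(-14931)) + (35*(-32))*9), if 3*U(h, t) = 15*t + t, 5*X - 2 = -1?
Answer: -3780848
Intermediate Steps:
X = ⅕ (X = ⅖ + (⅕)*(-1) = ⅖ - ⅕ = ⅕ ≈ 0.20000)
U(h, t) = 16*t/3 (U(h, t) = (15*t + t)/3 = (16*t)/3 = 16*t/3)
n(z) = 32/3 (n(z) = (16/3)*2 = 32/3)
(n(-185) - 33176)*((-4737 - 1*(-14931)) + (35*(-32))*9) = (32/3 - 33176)*((-4737 - 1*(-14931)) + (35*(-32))*9) = -99496*((-4737 + 14931) - 1120*9)/3 = -99496*(10194 - 10080)/3 = -99496/3*114 = -3780848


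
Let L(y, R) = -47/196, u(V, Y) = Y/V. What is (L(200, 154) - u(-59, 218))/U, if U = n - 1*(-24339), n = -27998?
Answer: -39955/42312676 ≈ -0.00094428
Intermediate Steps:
L(y, R) = -47/196 (L(y, R) = -47*1/196 = -47/196)
U = -3659 (U = -27998 - 1*(-24339) = -27998 + 24339 = -3659)
(L(200, 154) - u(-59, 218))/U = (-47/196 - 218/(-59))/(-3659) = (-47/196 - 218*(-1)/59)*(-1/3659) = (-47/196 - 1*(-218/59))*(-1/3659) = (-47/196 + 218/59)*(-1/3659) = (39955/11564)*(-1/3659) = -39955/42312676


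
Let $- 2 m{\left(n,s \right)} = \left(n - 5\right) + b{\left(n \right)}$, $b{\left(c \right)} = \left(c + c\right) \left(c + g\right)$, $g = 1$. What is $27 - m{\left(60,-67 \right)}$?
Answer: $\frac{7429}{2} \approx 3714.5$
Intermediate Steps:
$b{\left(c \right)} = 2 c \left(1 + c\right)$ ($b{\left(c \right)} = \left(c + c\right) \left(c + 1\right) = 2 c \left(1 + c\right)$)
$m{\left(n,s \right)} = \frac{5}{2} - \frac{n}{2} - n \left(1 + n\right)$ ($m{\left(n,s \right)} = - \frac{\left(n - 5\right) + 2 n \left(1 + n\right)}{2} = - \frac{\left(-5 + n\right) + 2 n \left(1 + n\right)}{2} = - \frac{-5 + n + 2 n \left(1 + n\right)}{2} = \frac{5}{2} - \frac{n}{2} - n \left(1 + n\right)$)
$27 - m{\left(60,-67 \right)} = 27 - \left(\frac{5}{2} - 30 - 60 \left(1 + 60\right)\right) = 27 - \left(\frac{5}{2} - 30 - 60 \cdot 61\right) = 27 - \left(\frac{5}{2} - 30 - 3660\right) = 27 - - \frac{7375}{2} = 27 + \frac{7375}{2} = \frac{7429}{2}$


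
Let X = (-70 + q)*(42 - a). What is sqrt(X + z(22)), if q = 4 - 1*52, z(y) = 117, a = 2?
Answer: I*sqrt(4603) ≈ 67.845*I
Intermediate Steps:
q = -48 (q = 4 - 52 = -48)
X = -4720 (X = (-70 - 48)*(42 - 1*2) = -118*(42 - 2) = -118*40 = -4720)
sqrt(X + z(22)) = sqrt(-4720 + 117) = sqrt(-4603) = I*sqrt(4603)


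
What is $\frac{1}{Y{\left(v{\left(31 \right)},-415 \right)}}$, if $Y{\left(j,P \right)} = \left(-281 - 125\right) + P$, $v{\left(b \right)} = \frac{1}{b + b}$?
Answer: $- \frac{1}{821} \approx -0.001218$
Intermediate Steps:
$v{\left(b \right)} = \frac{1}{2 b}$
$Y{\left(j,P \right)} = -406 + P$
$\frac{1}{Y{\left(v{\left(31 \right)},-415 \right)}} = \frac{1}{-406 - 415} = \frac{1}{-821} = - \frac{1}{821}$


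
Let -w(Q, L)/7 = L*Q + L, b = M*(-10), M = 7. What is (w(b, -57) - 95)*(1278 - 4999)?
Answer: 102796346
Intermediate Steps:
b = -70 (b = 7*(-10) = -70)
w(Q, L) = -7*L - 7*L*Q (w(Q, L) = -7*(L*Q + L) = -7*(L + L*Q) = -7*L - 7*L*Q)
(w(b, -57) - 95)*(1278 - 4999) = (-7*(-57)*(1 - 70) - 95)*(1278 - 4999) = (-7*(-57)*(-69) - 95)*(-3721) = (-27531 - 95)*(-3721) = -27626*(-3721) = 102796346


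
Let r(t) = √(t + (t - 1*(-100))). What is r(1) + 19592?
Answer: 19592 + √102 ≈ 19602.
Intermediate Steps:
r(t) = √(100 + 2*t) (r(t) = √(t + (t + 100)) = √(t + (100 + t)) = √(100 + 2*t))
r(1) + 19592 = √(100 + 2*1) + 19592 = √(100 + 2) + 19592 = √102 + 19592 = 19592 + √102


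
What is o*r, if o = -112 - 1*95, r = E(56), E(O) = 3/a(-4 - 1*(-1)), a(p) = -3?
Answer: 207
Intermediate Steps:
E(O) = -1 (E(O) = 3/(-3) = 3*(-1/3) = -1)
r = -1
o = -207 (o = -112 - 95 = -207)
o*r = -207*(-1) = 207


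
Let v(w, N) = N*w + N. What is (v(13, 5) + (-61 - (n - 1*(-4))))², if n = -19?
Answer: 576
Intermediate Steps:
v(w, N) = N + N*w
(v(13, 5) + (-61 - (n - 1*(-4))))² = (5*(1 + 13) + (-61 - (-19 - 1*(-4))))² = (5*14 + (-61 - (-19 + 4)))² = (70 + (-61 - 1*(-15)))² = (70 + (-61 + 15))² = (70 - 46)² = 24² = 576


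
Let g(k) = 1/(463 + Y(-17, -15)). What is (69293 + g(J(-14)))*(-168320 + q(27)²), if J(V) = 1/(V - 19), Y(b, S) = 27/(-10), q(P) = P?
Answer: -53454102875199/4603 ≈ -1.1613e+10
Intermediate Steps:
Y(b, S) = -27/10 (Y(b, S) = 27*(-⅒) = -27/10)
J(V) = 1/(-19 + V)
g(k) = 10/4603 (g(k) = 1/(463 - 27/10) = 1/(4603/10) = 10/4603)
(69293 + g(J(-14)))*(-168320 + q(27)²) = (69293 + 10/4603)*(-168320 + 27²) = 318955689*(-168320 + 729)/4603 = (318955689/4603)*(-167591) = -53454102875199/4603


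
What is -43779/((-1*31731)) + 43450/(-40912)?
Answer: 68729083/216363112 ≈ 0.31766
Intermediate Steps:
-43779/((-1*31731)) + 43450/(-40912) = -43779/(-31731) + 43450*(-1/40912) = -43779*(-1/31731) - 21725/20456 = 14593/10577 - 21725/20456 = 68729083/216363112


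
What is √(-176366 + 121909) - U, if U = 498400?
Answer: -498400 + I*√54457 ≈ -4.984e+5 + 233.36*I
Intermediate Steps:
√(-176366 + 121909) - U = √(-176366 + 121909) - 1*498400 = √(-54457) - 498400 = I*√54457 - 498400 = -498400 + I*√54457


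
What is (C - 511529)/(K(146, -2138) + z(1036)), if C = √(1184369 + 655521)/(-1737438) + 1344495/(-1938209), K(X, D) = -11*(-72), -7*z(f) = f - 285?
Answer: -991451456056/1327119391 - 7*√1839890/8327540334 ≈ -747.07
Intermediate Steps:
z(f) = 285/7 - f/7 (z(f) = -(f - 285)/7 = -(-285 + f)/7 = 285/7 - f/7)
K(X, D) = 792
C = -1344495/1938209 - √1839890/1737438 (C = √1839890*(-1/1737438) + 1344495*(-1/1938209) = -√1839890/1737438 - 1344495/1938209 = -1344495/1938209 - √1839890/1737438 ≈ -0.69446)
(C - 511529)/(K(146, -2138) + z(1036)) = ((-1344495/1938209 - √1839890/1737438) - 511529)/(792 + (285/7 - ⅐*1036)) = (-991451456056/1938209 - √1839890/1737438)/(792 + (285/7 - 148)) = (-991451456056/1938209 - √1839890/1737438)/(792 - 751/7) = (-991451456056/1938209 - √1839890/1737438)/(4793/7) = (-991451456056/1938209 - √1839890/1737438)*(7/4793) = -991451456056/1327119391 - 7*√1839890/8327540334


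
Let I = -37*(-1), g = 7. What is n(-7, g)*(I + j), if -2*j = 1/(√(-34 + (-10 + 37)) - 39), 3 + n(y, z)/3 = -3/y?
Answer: -3053997/10696 - 27*I*√7/10696 ≈ -285.53 - 0.0066787*I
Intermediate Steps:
n(y, z) = -9 - 9/y (n(y, z) = -9 + 3*(-3/y) = -9 - 9/y)
j = -1/(2*(-39 + I*√7)) (j = -1/(2*(√(-34 + (-10 + 37)) - 39)) = -1/(2*(√(-34 + 27) - 39)) = -1/(2*(√(-7) - 39)) = -1/(2*(I*√7 - 39)) = -1/(2*(-39 + I*√7)) ≈ 0.012762 + 0.00086576*I)
I = 37
n(-7, g)*(I + j) = (-9 - 9/(-7))*(37 + (39/3056 + I*√7/3056)) = (-9 - 9*(-⅐))*(113111/3056 + I*√7/3056) = (-9 + 9/7)*(113111/3056 + I*√7/3056) = -54*(113111/3056 + I*√7/3056)/7 = -3053997/10696 - 27*I*√7/10696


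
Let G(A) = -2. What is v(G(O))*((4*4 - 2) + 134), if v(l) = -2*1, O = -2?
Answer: -296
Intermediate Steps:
v(l) = -2
v(G(O))*((4*4 - 2) + 134) = -2*((4*4 - 2) + 134) = -2*((16 - 2) + 134) = -2*(14 + 134) = -2*148 = -296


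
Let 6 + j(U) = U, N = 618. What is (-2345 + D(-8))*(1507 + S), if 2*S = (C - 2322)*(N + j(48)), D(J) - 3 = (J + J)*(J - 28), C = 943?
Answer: 800992258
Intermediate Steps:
j(U) = -6 + U
D(J) = 3 + 2*J*(-28 + J) (D(J) = 3 + (J + J)*(J - 28) = 3 + (2*J)*(-28 + J) = 3 + 2*J*(-28 + J))
S = -455070 (S = ((943 - 2322)*(618 + (-6 + 48)))/2 = (-1379*(618 + 42))/2 = (-1379*660)/2 = (½)*(-910140) = -455070)
(-2345 + D(-8))*(1507 + S) = (-2345 + (3 - 56*(-8) + 2*(-8)²))*(1507 - 455070) = (-2345 + (3 + 448 + 2*64))*(-453563) = (-2345 + (3 + 448 + 128))*(-453563) = (-2345 + 579)*(-453563) = -1766*(-453563) = 800992258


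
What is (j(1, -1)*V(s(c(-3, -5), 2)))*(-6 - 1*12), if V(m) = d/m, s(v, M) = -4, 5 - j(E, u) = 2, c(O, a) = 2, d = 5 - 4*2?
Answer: -81/2 ≈ -40.500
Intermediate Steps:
d = -3 (d = 5 - 8 = -3)
j(E, u) = 3 (j(E, u) = 5 - 1*2 = 5 - 2 = 3)
V(m) = -3/m
(j(1, -1)*V(s(c(-3, -5), 2)))*(-6 - 1*12) = (3*(-3/(-4)))*(-6 - 1*12) = (3*(-3*(-¼)))*(-6 - 12) = (3*(¾))*(-18) = (9/4)*(-18) = -81/2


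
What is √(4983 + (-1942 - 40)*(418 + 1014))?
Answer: I*√2833241 ≈ 1683.2*I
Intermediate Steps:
√(4983 + (-1942 - 40)*(418 + 1014)) = √(4983 - 1982*1432) = √(4983 - 2838224) = √(-2833241) = I*√2833241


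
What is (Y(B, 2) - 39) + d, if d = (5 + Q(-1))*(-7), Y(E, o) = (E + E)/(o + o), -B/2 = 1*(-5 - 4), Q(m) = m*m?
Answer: -72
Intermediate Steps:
Q(m) = m²
B = 18 (B = -2*(-5 - 4) = -2*(-9) = 18)
Y(E, o) = E/o (Y(E, o) = (2*E)/((2*o)) = (2*E)*(1/(2*o)) = E/o)
d = -42 (d = (5 + (-1)²)*(-7) = (5 + 1)*(-7) = 6*(-7) = -42)
(Y(B, 2) - 39) + d = (18/2 - 39) - 42 = (18*(½) - 39) - 42 = (9 - 39) - 42 = -30 - 42 = -72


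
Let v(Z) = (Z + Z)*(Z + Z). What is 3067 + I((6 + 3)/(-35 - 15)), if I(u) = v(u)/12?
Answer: 7667527/2500 ≈ 3067.0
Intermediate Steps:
v(Z) = 4*Z² (v(Z) = (2*Z)*(2*Z) = 4*Z²)
I(u) = u²/3 (I(u) = (4*u²)/12 = (4*u²)*(1/12) = u²/3)
3067 + I((6 + 3)/(-35 - 15)) = 3067 + ((6 + 3)/(-35 - 15))²/3 = 3067 + (9/(-50))²/3 = 3067 + (9*(-1/50))²/3 = 3067 + (-9/50)²/3 = 3067 + (⅓)*(81/2500) = 3067 + 27/2500 = 7667527/2500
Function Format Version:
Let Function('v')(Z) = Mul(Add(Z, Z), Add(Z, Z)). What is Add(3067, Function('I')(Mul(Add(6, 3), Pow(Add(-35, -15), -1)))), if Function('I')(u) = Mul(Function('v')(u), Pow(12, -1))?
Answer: Rational(7667527, 2500) ≈ 3067.0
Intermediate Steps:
Function('v')(Z) = Mul(4, Pow(Z, 2)) (Function('v')(Z) = Mul(Mul(2, Z), Mul(2, Z)) = Mul(4, Pow(Z, 2)))
Function('I')(u) = Mul(Rational(1, 3), Pow(u, 2)) (Function('I')(u) = Mul(Mul(4, Pow(u, 2)), Pow(12, -1)) = Mul(Mul(4, Pow(u, 2)), Rational(1, 12)) = Mul(Rational(1, 3), Pow(u, 2)))
Add(3067, Function('I')(Mul(Add(6, 3), Pow(Add(-35, -15), -1)))) = Add(3067, Mul(Rational(1, 3), Pow(Mul(Add(6, 3), Pow(Add(-35, -15), -1)), 2))) = Add(3067, Mul(Rational(1, 3), Pow(Mul(9, Pow(-50, -1)), 2))) = Add(3067, Mul(Rational(1, 3), Pow(Mul(9, Rational(-1, 50)), 2))) = Add(3067, Mul(Rational(1, 3), Pow(Rational(-9, 50), 2))) = Add(3067, Mul(Rational(1, 3), Rational(81, 2500))) = Add(3067, Rational(27, 2500)) = Rational(7667527, 2500)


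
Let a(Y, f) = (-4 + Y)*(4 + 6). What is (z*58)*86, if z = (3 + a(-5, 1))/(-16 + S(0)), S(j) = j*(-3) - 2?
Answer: 72326/3 ≈ 24109.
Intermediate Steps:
S(j) = -2 - 3*j (S(j) = -3*j - 2 = -2 - 3*j)
a(Y, f) = -40 + 10*Y (a(Y, f) = (-4 + Y)*10 = -40 + 10*Y)
z = 29/6 (z = (3 + (-40 + 10*(-5)))/(-16 + (-2 - 3*0)) = (3 + (-40 - 50))/(-16 + (-2 + 0)) = (3 - 90)/(-16 - 2) = -87/(-18) = -87*(-1/18) = 29/6 ≈ 4.8333)
(z*58)*86 = ((29/6)*58)*86 = (841/3)*86 = 72326/3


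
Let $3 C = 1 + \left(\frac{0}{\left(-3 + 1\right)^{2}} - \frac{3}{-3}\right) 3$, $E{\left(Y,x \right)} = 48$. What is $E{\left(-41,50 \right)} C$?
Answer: $64$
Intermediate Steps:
$C = \frac{4}{3}$ ($C = \frac{1 + \left(\frac{0}{\left(-3 + 1\right)^{2}} - \frac{3}{-3}\right) 3}{3} = \frac{1 + \left(\frac{0}{\left(-2\right)^{2}} - -1\right) 3}{3} = \frac{1 + \left(\frac{0}{4} + 1\right) 3}{3} = \frac{1 + \left(0 \cdot \frac{1}{4} + 1\right) 3}{3} = \frac{1 + \left(0 + 1\right) 3}{3} = \frac{1 + 1 \cdot 3}{3} = \frac{1 + 3}{3} = \frac{1}{3} \cdot 4 = \frac{4}{3} \approx 1.3333$)
$E{\left(-41,50 \right)} C = 48 \cdot \frac{4}{3} = 64$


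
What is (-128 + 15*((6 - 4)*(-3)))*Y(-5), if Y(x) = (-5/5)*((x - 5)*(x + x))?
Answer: 21800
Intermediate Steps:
Y(x) = -2*x*(-5 + x) (Y(x) = (-5*⅕)*((-5 + x)*(2*x)) = -2*x*(-5 + x))
(-128 + 15*((6 - 4)*(-3)))*Y(-5) = (-128 + 15*((6 - 4)*(-3)))*(2*(-5)*(5 - 1*(-5))) = (-128 + 15*(2*(-3)))*(2*(-5)*(5 + 5)) = (-128 + 15*(-6))*(2*(-5)*10) = (-128 - 90)*(-100) = -218*(-100) = 21800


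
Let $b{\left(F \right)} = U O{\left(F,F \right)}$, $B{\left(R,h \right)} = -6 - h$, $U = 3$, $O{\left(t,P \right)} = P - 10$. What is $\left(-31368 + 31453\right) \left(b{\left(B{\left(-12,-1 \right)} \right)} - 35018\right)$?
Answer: $-2980355$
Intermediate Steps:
$O{\left(t,P \right)} = -10 + P$
$b{\left(F \right)} = -30 + 3 F$ ($b{\left(F \right)} = 3 \left(-10 + F\right) = -30 + 3 F$)
$\left(-31368 + 31453\right) \left(b{\left(B{\left(-12,-1 \right)} \right)} - 35018\right) = \left(-31368 + 31453\right) \left(\left(-30 + 3 \left(-6 - -1\right)\right) - 35018\right) = 85 \left(\left(-30 + 3 \left(-6 + 1\right)\right) - 35018\right) = 85 \left(\left(-30 + 3 \left(-5\right)\right) - 35018\right) = 85 \left(\left(-30 - 15\right) - 35018\right) = 85 \left(-45 - 35018\right) = 85 \left(-35063\right) = -2980355$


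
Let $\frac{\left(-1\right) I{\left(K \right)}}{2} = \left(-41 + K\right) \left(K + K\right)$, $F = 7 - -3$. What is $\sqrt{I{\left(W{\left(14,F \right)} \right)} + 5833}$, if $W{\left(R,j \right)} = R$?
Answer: $\sqrt{7345} \approx 85.703$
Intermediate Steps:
$F = 10$ ($F = 7 + 3 = 10$)
$I{\left(K \right)} = - 4 K \left(-41 + K\right)$ ($I{\left(K \right)} = - 2 \left(-41 + K\right) \left(K + K\right) = - 2 \left(-41 + K\right) 2 K = - 2 \cdot 2 K \left(-41 + K\right) = - 4 K \left(-41 + K\right)$)
$\sqrt{I{\left(W{\left(14,F \right)} \right)} + 5833} = \sqrt{4 \cdot 14 \left(41 - 14\right) + 5833} = \sqrt{4 \cdot 14 \cdot 27 + 5833} = \sqrt{1512 + 5833} = \sqrt{7345}$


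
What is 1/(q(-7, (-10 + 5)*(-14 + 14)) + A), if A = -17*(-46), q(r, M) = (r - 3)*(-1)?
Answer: 1/792 ≈ 0.0012626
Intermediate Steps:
q(r, M) = 3 - r (q(r, M) = (-3 + r)*(-1) = 3 - r)
A = 782
1/(q(-7, (-10 + 5)*(-14 + 14)) + A) = 1/((3 - 1*(-7)) + 782) = 1/((3 + 7) + 782) = 1/(10 + 782) = 1/792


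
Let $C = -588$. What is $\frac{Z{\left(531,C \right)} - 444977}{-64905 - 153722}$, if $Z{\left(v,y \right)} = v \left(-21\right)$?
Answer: $\frac{456128}{218627} \approx 2.0863$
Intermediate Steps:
$Z{\left(v,y \right)} = - 21 v$
$\frac{Z{\left(531,C \right)} - 444977}{-64905 - 153722} = \frac{\left(-21\right) 531 - 444977}{-64905 - 153722} = \frac{-11151 - 444977}{-218627} = \left(-456128\right) \left(- \frac{1}{218627}\right) = \frac{456128}{218627}$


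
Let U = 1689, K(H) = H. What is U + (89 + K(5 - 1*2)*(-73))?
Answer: 1559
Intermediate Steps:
U + (89 + K(5 - 1*2)*(-73)) = 1689 + (89 + (5 - 1*2)*(-73)) = 1689 + (89 + (5 - 2)*(-73)) = 1689 + (89 + 3*(-73)) = 1689 + (89 - 219) = 1689 - 130 = 1559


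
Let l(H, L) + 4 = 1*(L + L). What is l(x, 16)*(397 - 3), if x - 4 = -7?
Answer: 11032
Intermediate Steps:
x = -3 (x = 4 - 7 = -3)
l(H, L) = -4 + 2*L (l(H, L) = -4 + 1*(L + L) = -4 + 1*(2*L) = -4 + 2*L)
l(x, 16)*(397 - 3) = (-4 + 2*16)*(397 - 3) = (-4 + 32)*394 = 28*394 = 11032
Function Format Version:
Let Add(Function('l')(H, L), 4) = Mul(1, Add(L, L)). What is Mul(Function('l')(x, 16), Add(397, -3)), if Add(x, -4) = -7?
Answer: 11032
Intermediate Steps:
x = -3 (x = Add(4, -7) = -3)
Function('l')(H, L) = Add(-4, Mul(2, L)) (Function('l')(H, L) = Add(-4, Mul(1, Add(L, L))) = Add(-4, Mul(1, Mul(2, L))) = Add(-4, Mul(2, L)))
Mul(Function('l')(x, 16), Add(397, -3)) = Mul(Add(-4, Mul(2, 16)), Add(397, -3)) = Mul(Add(-4, 32), 394) = Mul(28, 394) = 11032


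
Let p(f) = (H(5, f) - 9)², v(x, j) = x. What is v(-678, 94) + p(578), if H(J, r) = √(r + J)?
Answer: -678 + (9 - √583)² ≈ -448.62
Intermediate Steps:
H(J, r) = √(J + r)
p(f) = (-9 + √(5 + f))² (p(f) = (√(5 + f) - 9)² = (-9 + √(5 + f))²)
v(-678, 94) + p(578) = -678 + (-9 + √(5 + 578))² = -678 + (-9 + √583)²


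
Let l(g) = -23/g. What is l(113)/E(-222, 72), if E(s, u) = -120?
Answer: 23/13560 ≈ 0.0016962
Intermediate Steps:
l(113)/E(-222, 72) = -23/113/(-120) = -23*1/113*(-1/120) = -23/113*(-1/120) = 23/13560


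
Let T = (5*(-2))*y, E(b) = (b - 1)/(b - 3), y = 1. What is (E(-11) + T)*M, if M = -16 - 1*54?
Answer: 640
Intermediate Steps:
E(b) = (-1 + b)/(-3 + b)
T = -10 (T = (5*(-2))*1 = -10*1 = -10)
M = -70 (M = -16 - 54 = -70)
(E(-11) + T)*M = ((-1 - 11)/(-3 - 11) - 10)*(-70) = (-12/(-14) - 10)*(-70) = (-1/14*(-12) - 10)*(-70) = (6/7 - 10)*(-70) = -64/7*(-70) = 640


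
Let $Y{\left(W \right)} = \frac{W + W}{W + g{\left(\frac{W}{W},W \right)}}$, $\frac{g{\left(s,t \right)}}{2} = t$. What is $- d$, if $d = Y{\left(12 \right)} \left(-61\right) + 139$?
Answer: $- \frac{295}{3} \approx -98.333$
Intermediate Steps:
$g{\left(s,t \right)} = 2 t$
$Y{\left(W \right)} = \frac{2}{3}$ ($Y{\left(W \right)} = \frac{W + W}{W + 2 W} = \frac{2 W}{3 W} = 2 W \frac{1}{3 W} = \frac{2}{3}$)
$d = \frac{295}{3}$ ($d = \frac{2}{3} \left(-61\right) + 139 = - \frac{122}{3} + 139 = \frac{295}{3} \approx 98.333$)
$- d = \left(-1\right) \frac{295}{3} = - \frac{295}{3}$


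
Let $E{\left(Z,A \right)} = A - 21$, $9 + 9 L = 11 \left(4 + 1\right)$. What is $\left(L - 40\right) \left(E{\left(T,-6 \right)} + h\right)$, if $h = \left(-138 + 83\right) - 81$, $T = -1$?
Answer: $\frac{51182}{9} \approx 5686.9$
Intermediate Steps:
$L = \frac{46}{9}$ ($L = -1 + \frac{11 \left(4 + 1\right)}{9} = -1 + \frac{11 \cdot 5}{9} = -1 + \frac{1}{9} \cdot 55 = -1 + \frac{55}{9} = \frac{46}{9} \approx 5.1111$)
$h = -136$ ($h = -55 - 81 = -136$)
$E{\left(Z,A \right)} = -21 + A$
$\left(L - 40\right) \left(E{\left(T,-6 \right)} + h\right) = \left(\frac{46}{9} - 40\right) \left(\left(-21 - 6\right) - 136\right) = - \frac{314 \left(-27 - 136\right)}{9} = \left(- \frac{314}{9}\right) \left(-163\right) = \frac{51182}{9}$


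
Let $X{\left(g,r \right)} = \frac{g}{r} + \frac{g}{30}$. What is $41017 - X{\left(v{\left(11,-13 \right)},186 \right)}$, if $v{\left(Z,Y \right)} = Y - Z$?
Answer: $\frac{6357779}{155} \approx 41018.0$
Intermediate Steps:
$X{\left(g,r \right)} = \frac{g}{30} + \frac{g}{r}$ ($X{\left(g,r \right)} = \frac{g}{r} + g \frac{1}{30} = \frac{g}{r} + \frac{g}{30} = \frac{g}{30} + \frac{g}{r}$)
$41017 - X{\left(v{\left(11,-13 \right)},186 \right)} = 41017 - \left(\frac{-13 - 11}{30} + \frac{-13 - 11}{186}\right) = 41017 - \left(\frac{-13 - 11}{30} + \left(-13 - 11\right) \frac{1}{186}\right) = 41017 - \left(\frac{1}{30} \left(-24\right) - \frac{4}{31}\right) = 41017 - \left(- \frac{4}{5} - \frac{4}{31}\right) = 41017 - - \frac{144}{155} = 41017 + \frac{144}{155} = \frac{6357779}{155}$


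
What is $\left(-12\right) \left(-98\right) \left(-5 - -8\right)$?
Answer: $3528$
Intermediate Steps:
$\left(-12\right) \left(-98\right) \left(-5 - -8\right) = 1176 \left(-5 + 8\right) = 1176 \cdot 3 = 3528$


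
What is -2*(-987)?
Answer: 1974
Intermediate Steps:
-2*(-987) = -1*(-1974) = 1974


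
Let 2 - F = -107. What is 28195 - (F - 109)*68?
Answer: 28195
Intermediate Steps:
F = 109 (F = 2 - 1*(-107) = 2 + 107 = 109)
28195 - (F - 109)*68 = 28195 - (109 - 109)*68 = 28195 - 0*68 = 28195 - 1*0 = 28195 + 0 = 28195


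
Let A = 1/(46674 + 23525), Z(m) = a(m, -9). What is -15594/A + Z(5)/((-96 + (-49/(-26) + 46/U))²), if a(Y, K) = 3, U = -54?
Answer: -4865307346040419722/4444488889 ≈ -1.0947e+9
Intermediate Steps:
Z(m) = 3
A = 1/70199 ≈ 1.4245e-5
-15594/A + Z(5)/((-96 + (-49/(-26) + 46/U))²) = -15594/1/70199 + 3/((-96 + (-49/(-26) + 46/(-54)))²) = -15594*70199 + 3/((-96 + (-49*(-1/26) + 46*(-1/54)))²) = -1094683206 + 3/((-96 + (49/26 - 23/27))²) = -1094683206 + 3/((-96 + 725/702)²) = -1094683206 + 3/((-66667/702)²) = -1094683206 + 3/(4444488889/492804) = -1094683206 + 3*(492804/4444488889) = -1094683206 + 1478412/4444488889 = -4865307346040419722/4444488889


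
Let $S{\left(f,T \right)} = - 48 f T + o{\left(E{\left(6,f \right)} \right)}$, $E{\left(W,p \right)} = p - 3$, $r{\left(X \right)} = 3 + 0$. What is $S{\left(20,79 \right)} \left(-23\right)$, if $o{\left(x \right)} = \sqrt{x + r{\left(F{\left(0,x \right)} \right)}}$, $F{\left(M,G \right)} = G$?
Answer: $1744320 - 46 \sqrt{5} \approx 1.7442 \cdot 10^{6}$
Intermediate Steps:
$r{\left(X \right)} = 3$
$E{\left(W,p \right)} = -3 + p$
$o{\left(x \right)} = \sqrt{3 + x}$ ($o{\left(x \right)} = \sqrt{x + 3} = \sqrt{3 + x}$)
$S{\left(f,T \right)} = \sqrt{f} - 48 T f$ ($S{\left(f,T \right)} = - 48 f T + \sqrt{3 + \left(-3 + f\right)} = - 48 T f + \sqrt{f} = \sqrt{f} - 48 T f$)
$S{\left(20,79 \right)} \left(-23\right) = \left(\sqrt{20} - 3792 \cdot 20\right) \left(-23\right) = \left(2 \sqrt{5} - 75840\right) \left(-23\right) = \left(-75840 + 2 \sqrt{5}\right) \left(-23\right) = 1744320 - 46 \sqrt{5}$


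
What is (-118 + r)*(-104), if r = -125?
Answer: 25272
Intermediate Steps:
(-118 + r)*(-104) = (-118 - 125)*(-104) = -243*(-104) = 25272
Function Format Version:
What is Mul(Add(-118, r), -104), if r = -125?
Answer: 25272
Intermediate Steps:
Mul(Add(-118, r), -104) = Mul(Add(-118, -125), -104) = Mul(-243, -104) = 25272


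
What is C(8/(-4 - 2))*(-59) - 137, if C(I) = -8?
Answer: 335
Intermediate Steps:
C(8/(-4 - 2))*(-59) - 137 = -8*(-59) - 137 = 472 - 137 = 335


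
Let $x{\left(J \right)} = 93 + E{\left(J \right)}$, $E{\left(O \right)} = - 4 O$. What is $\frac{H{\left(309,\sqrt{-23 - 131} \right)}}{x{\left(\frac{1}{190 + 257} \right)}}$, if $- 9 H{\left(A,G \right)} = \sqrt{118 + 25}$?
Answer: $- \frac{149 \sqrt{143}}{124701} \approx -0.014288$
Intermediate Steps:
$H{\left(A,G \right)} = - \frac{\sqrt{143}}{9}$ ($H{\left(A,G \right)} = - \frac{\sqrt{118 + 25}}{9} = - \frac{\sqrt{143}}{9}$)
$x{\left(J \right)} = 93 - 4 J$
$\frac{H{\left(309,\sqrt{-23 - 131} \right)}}{x{\left(\frac{1}{190 + 257} \right)}} = \frac{\left(- \frac{1}{9}\right) \sqrt{143}}{93 - \frac{4}{190 + 257}} = \frac{\left(- \frac{1}{9}\right) \sqrt{143}}{93 - \frac{4}{447}} = \frac{\left(- \frac{1}{9}\right) \sqrt{143}}{\frac{41567}{447}} = - \frac{\sqrt{143}}{9} \cdot \frac{447}{41567} = - \frac{149 \sqrt{143}}{124701}$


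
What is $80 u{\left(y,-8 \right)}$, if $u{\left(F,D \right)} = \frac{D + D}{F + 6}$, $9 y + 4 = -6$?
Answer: $- \frac{2880}{11} \approx -261.82$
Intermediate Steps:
$y = - \frac{10}{9}$ ($y = - \frac{4}{9} + \frac{1}{9} \left(-6\right) = - \frac{4}{9} - \frac{2}{3} = - \frac{10}{9} \approx -1.1111$)
$u{\left(F,D \right)} = \frac{2 D}{6 + F}$
$80 u{\left(y,-8 \right)} = 80 \cdot 2 \left(-8\right) \frac{1}{6 - \frac{10}{9}} = 80 \cdot 2 \left(-8\right) \frac{1}{\frac{44}{9}} = 80 \cdot 2 \left(-8\right) \frac{9}{44} = 80 \left(- \frac{36}{11}\right) = - \frac{2880}{11}$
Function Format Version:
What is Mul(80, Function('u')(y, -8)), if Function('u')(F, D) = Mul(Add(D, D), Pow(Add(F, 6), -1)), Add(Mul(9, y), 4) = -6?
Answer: Rational(-2880, 11) ≈ -261.82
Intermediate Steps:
y = Rational(-10, 9) (y = Add(Rational(-4, 9), Mul(Rational(1, 9), -6)) = Add(Rational(-4, 9), Rational(-2, 3)) = Rational(-10, 9) ≈ -1.1111)
Function('u')(F, D) = Mul(2, D, Pow(Add(6, F), -1)) (Function('u')(F, D) = Mul(Mul(2, D), Pow(Add(6, F), -1)) = Mul(2, D, Pow(Add(6, F), -1)))
Mul(80, Function('u')(y, -8)) = Mul(80, Mul(2, -8, Pow(Add(6, Rational(-10, 9)), -1))) = Mul(80, Mul(2, -8, Pow(Rational(44, 9), -1))) = Mul(80, Mul(2, -8, Rational(9, 44))) = Mul(80, Rational(-36, 11)) = Rational(-2880, 11)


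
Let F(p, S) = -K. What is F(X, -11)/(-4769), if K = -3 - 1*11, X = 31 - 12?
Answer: -14/4769 ≈ -0.0029356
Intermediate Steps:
X = 19
K = -14 (K = -3 - 11 = -14)
F(p, S) = 14 (F(p, S) = -1*(-14) = 14)
F(X, -11)/(-4769) = 14/(-4769) = 14*(-1/4769) = -14/4769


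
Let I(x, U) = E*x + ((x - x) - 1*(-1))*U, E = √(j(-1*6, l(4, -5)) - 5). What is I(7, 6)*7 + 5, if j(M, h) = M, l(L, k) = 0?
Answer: 47 + 49*I*√11 ≈ 47.0 + 162.51*I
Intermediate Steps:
E = I*√11 (E = √(-1*6 - 5) = √(-6 - 5) = √(-11) = I*√11 ≈ 3.3166*I)
I(x, U) = U + I*x*√11 (I(x, U) = (I*√11)*x + ((x - x) - 1*(-1))*U = I*x*√11 + (0 + 1)*U = I*x*√11 + 1*U = I*x*√11 + U = U + I*x*√11)
I(7, 6)*7 + 5 = (6 + I*7*√11)*7 + 5 = (6 + 7*I*√11)*7 + 5 = (42 + 49*I*√11) + 5 = 47 + 49*I*√11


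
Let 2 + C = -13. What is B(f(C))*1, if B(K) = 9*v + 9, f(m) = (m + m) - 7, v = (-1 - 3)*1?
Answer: -27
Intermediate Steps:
C = -15 (C = -2 - 13 = -15)
v = -4 (v = -4*1 = -4)
f(m) = -7 + 2*m (f(m) = 2*m - 7 = -7 + 2*m)
B(K) = -27 (B(K) = 9*(-4) + 9 = -36 + 9 = -27)
B(f(C))*1 = -27*1 = -27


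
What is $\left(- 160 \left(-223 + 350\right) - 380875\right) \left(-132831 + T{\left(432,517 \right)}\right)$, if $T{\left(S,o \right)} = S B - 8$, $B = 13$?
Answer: $51041231485$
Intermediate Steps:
$T{\left(S,o \right)} = -8 + 13 S$ ($T{\left(S,o \right)} = S 13 - 8 = 13 S - 8 = -8 + 13 S$)
$\left(- 160 \left(-223 + 350\right) - 380875\right) \left(-132831 + T{\left(432,517 \right)}\right) = \left(- 160 \left(-223 + 350\right) - 380875\right) \left(-132831 + \left(-8 + 13 \cdot 432\right)\right) = \left(\left(-160\right) 127 - 380875\right) \left(-132831 + \left(-8 + 5616\right)\right) = \left(-20320 - 380875\right) \left(-132831 + 5608\right) = \left(-401195\right) \left(-127223\right) = 51041231485$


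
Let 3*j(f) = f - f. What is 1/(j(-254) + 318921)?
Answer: 1/318921 ≈ 3.1356e-6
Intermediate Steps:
j(f) = 0 (j(f) = (f - f)/3 = (⅓)*0 = 0)
1/(j(-254) + 318921) = 1/(0 + 318921) = 1/318921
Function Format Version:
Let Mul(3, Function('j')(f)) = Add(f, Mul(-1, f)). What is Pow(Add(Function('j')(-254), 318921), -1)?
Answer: Rational(1, 318921) ≈ 3.1356e-6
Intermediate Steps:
Function('j')(f) = 0 (Function('j')(f) = Mul(Rational(1, 3), Add(f, Mul(-1, f))) = Mul(Rational(1, 3), 0) = 0)
Pow(Add(Function('j')(-254), 318921), -1) = Pow(Add(0, 318921), -1) = Pow(318921, -1) = Rational(1, 318921)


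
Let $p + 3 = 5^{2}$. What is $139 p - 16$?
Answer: $3042$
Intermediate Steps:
$p = 22$ ($p = -3 + 5^{2} = -3 + 25 = 22$)
$139 p - 16 = 139 \cdot 22 - 16 = 3058 - 16 = 3042$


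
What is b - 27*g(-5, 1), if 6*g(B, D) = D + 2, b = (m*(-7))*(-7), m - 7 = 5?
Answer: 1149/2 ≈ 574.50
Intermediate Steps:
m = 12 (m = 7 + 5 = 12)
b = 588 (b = (12*(-7))*(-7) = -84*(-7) = 588)
g(B, D) = 1/3 + D/6 (g(B, D) = (D + 2)/6 = (2 + D)/6 = 1/3 + D/6)
b - 27*g(-5, 1) = 588 - 27*(1/3 + (1/6)*1) = 588 - 27*(1/3 + 1/6) = 588 - 27*1/2 = 588 - 27/2 = 1149/2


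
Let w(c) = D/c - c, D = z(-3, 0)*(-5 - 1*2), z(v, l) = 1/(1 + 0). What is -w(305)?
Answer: 93032/305 ≈ 305.02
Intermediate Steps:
z(v, l) = 1 (z(v, l) = 1/1 = 1)
D = -7 (D = 1*(-5 - 1*2) = 1*(-5 - 2) = 1*(-7) = -7)
w(c) = -c - 7/c (w(c) = -7/c - c = -c - 7/c)
-w(305) = -(-1*305 - 7/305) = -(-305 - 7*1/305) = -(-305 - 7/305) = -1*(-93032/305) = 93032/305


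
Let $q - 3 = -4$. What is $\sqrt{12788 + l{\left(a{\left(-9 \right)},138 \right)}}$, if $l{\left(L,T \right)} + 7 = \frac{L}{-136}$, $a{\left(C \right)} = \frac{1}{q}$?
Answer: $\frac{\sqrt{59099378}}{68} \approx 113.05$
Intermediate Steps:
$q = -1$ ($q = 3 - 4 = -1$)
$a{\left(C \right)} = -1$ ($a{\left(C \right)} = \frac{1}{-1} = -1$)
$l{\left(L,T \right)} = -7 - \frac{L}{136}$ ($l{\left(L,T \right)} = -7 + \frac{L}{-136} = -7 + L \left(- \frac{1}{136}\right) = -7 - \frac{L}{136}$)
$\sqrt{12788 + l{\left(a{\left(-9 \right)},138 \right)}} = \sqrt{12788 - \frac{951}{136}} = \sqrt{\frac{1738217}{136}} = \frac{\sqrt{59099378}}{68}$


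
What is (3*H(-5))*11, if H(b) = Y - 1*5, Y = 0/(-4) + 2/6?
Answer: -154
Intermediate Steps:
Y = ⅓ (Y = 0*(-¼) + 2*(⅙) = 0 + ⅓ = ⅓ ≈ 0.33333)
H(b) = -14/3 (H(b) = ⅓ - 1*5 = ⅓ - 5 = -14/3)
(3*H(-5))*11 = (3*(-14/3))*11 = -14*11 = -154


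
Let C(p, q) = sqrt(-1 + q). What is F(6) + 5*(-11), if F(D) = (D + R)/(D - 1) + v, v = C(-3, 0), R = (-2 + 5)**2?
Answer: -52 + I ≈ -52.0 + 1.0*I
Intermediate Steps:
R = 9 (R = 3**2 = 9)
v = I (v = sqrt(-1 + 0) = sqrt(-1) = I ≈ 1.0*I)
F(D) = I + (9 + D)/(-1 + D) (F(D) = (D + 9)/(D - 1) + I = (9 + D)/(-1 + D) + I = I + (9 + D)/(-1 + D))
F(6) + 5*(-11) = (9 + 6 - I + I*6)/(-1 + 6) + 5*(-11) = (9 + 6 - I + 6*I)/5 - 55 = (15 + 5*I)/5 - 55 = (3 + I) - 55 = -52 + I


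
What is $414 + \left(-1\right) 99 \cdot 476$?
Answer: $-46710$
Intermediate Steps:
$414 + \left(-1\right) 99 \cdot 476 = 414 - 47124 = -46710$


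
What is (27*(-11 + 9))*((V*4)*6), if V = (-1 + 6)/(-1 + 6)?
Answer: -1296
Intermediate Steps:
V = 1 (V = 5/5 = 5*(⅕) = 1)
(27*(-11 + 9))*((V*4)*6) = (27*(-11 + 9))*((1*4)*6) = (27*(-2))*(4*6) = -54*24 = -1296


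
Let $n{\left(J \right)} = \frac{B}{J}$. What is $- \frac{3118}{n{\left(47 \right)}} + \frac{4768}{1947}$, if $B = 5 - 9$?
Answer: $\frac{142672067}{3894} \approx 36639.0$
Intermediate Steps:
$B = -4$
$n{\left(J \right)} = - \frac{4}{J}$
$- \frac{3118}{n{\left(47 \right)}} + \frac{4768}{1947} = - \frac{3118}{\left(-4\right) \frac{1}{47}} + \frac{4768}{1947} = - \frac{3118}{\left(-4\right) \frac{1}{47}} + 4768 \cdot \frac{1}{1947} = - \frac{3118}{- \frac{4}{47}} + \frac{4768}{1947} = \left(-3118\right) \left(- \frac{47}{4}\right) + \frac{4768}{1947} = \frac{73273}{2} + \frac{4768}{1947} = \frac{142672067}{3894}$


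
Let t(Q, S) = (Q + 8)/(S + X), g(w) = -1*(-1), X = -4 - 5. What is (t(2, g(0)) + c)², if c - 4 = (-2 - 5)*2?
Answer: 2025/16 ≈ 126.56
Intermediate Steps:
X = -9
g(w) = 1
t(Q, S) = (8 + Q)/(-9 + S) (t(Q, S) = (Q + 8)/(S - 9) = (8 + Q)/(-9 + S))
c = -10 (c = 4 + (-2 - 5)*2 = 4 - 7*2 = 4 - 14 = -10)
(t(2, g(0)) + c)² = ((8 + 2)/(-9 + 1) - 10)² = (10/(-8) - 10)² = (-⅛*10 - 10)² = (-5/4 - 10)² = (-45/4)² = 2025/16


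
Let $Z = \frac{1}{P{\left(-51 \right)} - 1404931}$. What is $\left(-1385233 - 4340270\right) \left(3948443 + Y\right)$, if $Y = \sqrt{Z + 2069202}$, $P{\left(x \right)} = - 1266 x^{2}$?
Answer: $-22606822241829 - \frac{5725503 \sqrt{45665832773408671421}}{4697797} \approx -2.2615 \cdot 10^{13}$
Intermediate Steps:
$Z = - \frac{1}{4697797}$ ($Z = \frac{1}{- 1266 \left(-51\right)^{2} - 1404931} = \frac{1}{\left(-1266\right) 2601 - 1404931} = \frac{1}{-3292866 - 1404931} = \frac{1}{-4697797} = - \frac{1}{4697797} \approx -2.1287 \cdot 10^{-7}$)
$Y = \frac{\sqrt{45665832773408671421}}{4697797}$ ($Y = \sqrt{- \frac{1}{4697797} + 2069202} = \sqrt{\frac{9720690947993}{4697797}} = \frac{\sqrt{45665832773408671421}}{4697797} \approx 1438.5$)
$\left(-1385233 - 4340270\right) \left(3948443 + Y\right) = \left(-1385233 - 4340270\right) \left(3948443 + \frac{\sqrt{45665832773408671421}}{4697797}\right) = - 5725503 \left(3948443 + \frac{\sqrt{45665832773408671421}}{4697797}\right) = -22606822241829 - \frac{5725503 \sqrt{45665832773408671421}}{4697797}$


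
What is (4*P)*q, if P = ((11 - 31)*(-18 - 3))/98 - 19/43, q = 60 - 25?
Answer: 23140/43 ≈ 538.14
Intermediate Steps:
q = 35
P = 1157/301 (P = -20*(-21)*(1/98) - 19*1/43 = 420*(1/98) - 19/43 = 30/7 - 19/43 = 1157/301 ≈ 3.8439)
(4*P)*q = (4*(1157/301))*35 = (4628/301)*35 = 23140/43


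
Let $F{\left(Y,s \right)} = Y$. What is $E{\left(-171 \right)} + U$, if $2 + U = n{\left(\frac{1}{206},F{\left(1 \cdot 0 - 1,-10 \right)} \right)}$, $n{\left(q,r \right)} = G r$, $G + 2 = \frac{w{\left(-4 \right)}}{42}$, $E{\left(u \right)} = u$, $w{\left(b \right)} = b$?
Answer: $- \frac{3589}{21} \approx -170.9$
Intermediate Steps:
$G = - \frac{44}{21}$ ($G = -2 - \frac{4}{42} = -2 - \frac{2}{21} = - \frac{44}{21} \approx -2.0952$)
$n{\left(q,r \right)} = - \frac{44 r}{21}$
$U = \frac{2}{21}$ ($U = -2 - \frac{44 \left(1 \cdot 0 - 1\right)}{21} = -2 - \frac{44 \left(0 - 1\right)}{21} = -2 - - \frac{44}{21} = -2 + \frac{44}{21} = \frac{2}{21} \approx 0.095238$)
$E{\left(-171 \right)} + U = -171 + \frac{2}{21} = - \frac{3589}{21}$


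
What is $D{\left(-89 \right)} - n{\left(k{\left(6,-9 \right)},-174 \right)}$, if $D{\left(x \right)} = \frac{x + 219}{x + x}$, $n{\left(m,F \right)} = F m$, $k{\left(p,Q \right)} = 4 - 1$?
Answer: $\frac{46393}{89} \approx 521.27$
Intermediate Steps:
$k{\left(p,Q \right)} = 3$
$D{\left(x \right)} = \frac{219 + x}{2 x}$
$D{\left(-89 \right)} - n{\left(k{\left(6,-9 \right)},-174 \right)} = \frac{219 - 89}{2 \left(-89\right)} - \left(-174\right) 3 = \frac{1}{2} \left(- \frac{1}{89}\right) 130 - -522 = - \frac{65}{89} + 522 = \frac{46393}{89}$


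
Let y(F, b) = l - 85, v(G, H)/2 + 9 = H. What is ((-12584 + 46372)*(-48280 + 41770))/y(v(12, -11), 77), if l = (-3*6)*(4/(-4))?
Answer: 219959880/67 ≈ 3.2830e+6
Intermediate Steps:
v(G, H) = -18 + 2*H
l = 18 (l = -72*(-1)/4 = -18*(-1) = 18)
y(F, b) = -67 (y(F, b) = 18 - 85 = -67)
((-12584 + 46372)*(-48280 + 41770))/y(v(12, -11), 77) = ((-12584 + 46372)*(-48280 + 41770))/(-67) = (33788*(-6510))*(-1/67) = -219959880*(-1/67) = 219959880/67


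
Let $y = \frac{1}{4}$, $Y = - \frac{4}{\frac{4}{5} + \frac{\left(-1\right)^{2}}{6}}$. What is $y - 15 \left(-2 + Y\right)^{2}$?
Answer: $- \frac{1900199}{3364} \approx -564.86$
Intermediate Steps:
$Y = - \frac{120}{29}$ ($Y = - \frac{4}{4 \cdot \frac{1}{5} + 1 \cdot \frac{1}{6}} = - \frac{4}{\frac{4}{5} + \frac{1}{6}} = - \frac{4}{\frac{29}{30}} = \left(-4\right) \frac{30}{29} = - \frac{120}{29} \approx -4.1379$)
$y = \frac{1}{4} \approx 0.25$
$y - 15 \left(-2 + Y\right)^{2} = \frac{1}{4} - 15 \left(-2 - \frac{120}{29}\right)^{2} = \frac{1}{4} - 15 \left(- \frac{178}{29}\right)^{2} = \frac{1}{4} - \frac{475260}{841} = - \frac{1900199}{3364}$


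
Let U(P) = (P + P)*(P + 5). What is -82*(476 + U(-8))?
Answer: -42968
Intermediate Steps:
U(P) = 2*P*(5 + P) (U(P) = (2*P)*(5 + P) = 2*P*(5 + P))
-82*(476 + U(-8)) = -82*(476 + 2*(-8)*(5 - 8)) = -82*(476 + 2*(-8)*(-3)) = -82*(476 + 48) = -82*524 = -42968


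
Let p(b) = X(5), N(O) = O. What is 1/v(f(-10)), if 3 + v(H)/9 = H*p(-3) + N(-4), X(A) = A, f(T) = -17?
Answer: -1/828 ≈ -0.0012077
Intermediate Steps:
p(b) = 5
v(H) = -63 + 45*H (v(H) = -27 + 9*(H*5 - 4) = -27 + 9*(5*H - 4) = -27 + 9*(-4 + 5*H) = -27 + (-36 + 45*H) = -63 + 45*H)
1/v(f(-10)) = 1/(-63 + 45*(-17)) = 1/(-63 - 765) = 1/(-828) = -1/828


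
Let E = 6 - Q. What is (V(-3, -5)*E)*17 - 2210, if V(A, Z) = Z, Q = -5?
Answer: -3145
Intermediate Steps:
E = 11 (E = 6 - 1*(-5) = 6 + 5 = 11)
(V(-3, -5)*E)*17 - 2210 = -5*11*17 - 2210 = -55*17 - 2210 = -935 - 2210 = -3145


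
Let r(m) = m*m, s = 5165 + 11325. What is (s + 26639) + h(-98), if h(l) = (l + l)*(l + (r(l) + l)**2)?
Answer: -17711288719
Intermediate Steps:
s = 16490
r(m) = m**2
h(l) = 2*l*(l + (l + l**2)**2) (h(l) = (l + l)*(l + (l**2 + l)**2) = (2*l)*(l + (l + l**2)**2) = 2*l*(l + (l + l**2)**2))
(s + 26639) + h(-98) = (16490 + 26639) + 2*(-98)**2*(1 - 98*(1 - 98)**2) = 43129 + 2*9604*(1 - 98*(-97)**2) = 43129 + 2*9604*(1 - 98*9409) = 43129 + 2*9604*(1 - 922082) = 43129 + 2*9604*(-922081) = 43129 - 17711331848 = -17711288719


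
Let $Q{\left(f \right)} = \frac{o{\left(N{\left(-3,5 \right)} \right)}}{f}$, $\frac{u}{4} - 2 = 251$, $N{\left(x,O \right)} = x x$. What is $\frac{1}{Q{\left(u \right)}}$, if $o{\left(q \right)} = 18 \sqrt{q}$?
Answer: $\frac{506}{27} \approx 18.741$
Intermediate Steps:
$N{\left(x,O \right)} = x^{2}$
$u = 1012$ ($u = 8 + 4 \cdot 251 = 8 + 1004 = 1012$)
$Q{\left(f \right)} = \frac{54}{f}$ ($Q{\left(f \right)} = \frac{18 \sqrt{\left(-3\right)^{2}}}{f} = \frac{18 \sqrt{9}}{f} = \frac{18 \cdot 3}{f} = \frac{54}{f}$)
$\frac{1}{Q{\left(u \right)}} = \frac{1}{54 \cdot \frac{1}{1012}} = \frac{1}{\frac{27}{506}} = \frac{506}{27}$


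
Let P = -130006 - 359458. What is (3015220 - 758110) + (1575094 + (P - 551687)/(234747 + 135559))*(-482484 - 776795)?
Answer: -734493433788605367/370306 ≈ -1.9835e+12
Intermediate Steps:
P = -489464
(3015220 - 758110) + (1575094 + (P - 551687)/(234747 + 135559))*(-482484 - 776795) = (3015220 - 758110) + (1575094 + (-489464 - 551687)/(234747 + 135559))*(-482484 - 776795) = 2257110 + (1575094 - 1041151/370306)*(-1259279) = 2257110 + (583265717613/370306)*(-1259279) = 2257110 - 734494269609981027/370306 = -734493433788605367/370306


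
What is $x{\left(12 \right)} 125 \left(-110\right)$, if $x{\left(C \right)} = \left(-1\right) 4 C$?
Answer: $660000$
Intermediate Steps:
$x{\left(C \right)} = - 4 C$
$x{\left(12 \right)} 125 \left(-110\right) = \left(-4\right) 12 \cdot 125 \left(-110\right) = \left(-48\right) 125 \left(-110\right) = \left(-6000\right) \left(-110\right) = 660000$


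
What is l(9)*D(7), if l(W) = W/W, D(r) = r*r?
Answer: 49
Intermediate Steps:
D(r) = r**2
l(W) = 1
l(9)*D(7) = 1*7**2 = 1*49 = 49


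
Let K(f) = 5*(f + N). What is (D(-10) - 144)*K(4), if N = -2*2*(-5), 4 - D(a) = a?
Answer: -15600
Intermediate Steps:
D(a) = 4 - a
N = 20 (N = -4*(-5) = 20)
K(f) = 100 + 5*f (K(f) = 5*(f + 20) = 5*(20 + f) = 100 + 5*f)
(D(-10) - 144)*K(4) = ((4 - 1*(-10)) - 144)*(100 + 5*4) = ((4 + 10) - 144)*(100 + 20) = (14 - 144)*120 = -130*120 = -15600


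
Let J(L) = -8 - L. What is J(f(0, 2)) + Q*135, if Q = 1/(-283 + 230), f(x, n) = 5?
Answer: -824/53 ≈ -15.547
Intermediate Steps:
Q = -1/53 (Q = 1/(-53) = -1/53 ≈ -0.018868)
J(f(0, 2)) + Q*135 = (-8 - 1*5) - 1/53*135 = (-8 - 5) - 135/53 = -13 - 135/53 = -824/53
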